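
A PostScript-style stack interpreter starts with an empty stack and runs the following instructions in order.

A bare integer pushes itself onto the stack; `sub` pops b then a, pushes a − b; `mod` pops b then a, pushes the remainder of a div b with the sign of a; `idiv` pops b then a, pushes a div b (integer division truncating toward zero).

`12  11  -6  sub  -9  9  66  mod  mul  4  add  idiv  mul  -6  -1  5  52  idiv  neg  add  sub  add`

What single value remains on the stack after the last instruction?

12    [12]
11    [12, 11]
-6    [12, 11, -6]
sub   [12, 17]
-9    [12, 17, -9]
9     [12, 17, -9, 9]
66    [12, 17, -9, 9, 66]
mod   [12, 17, -9, 9]
mul   [12, 17, -81]
4     [12, 17, -81, 4]
add   [12, 17, -77]
idiv  [12, 0]
mul   [0]
-6    [0, -6]
-1    [0, -6, -1]
5     [0, -6, -1, 5]
52    [0, -6, -1, 5, 52]
idiv  [0, -6, -1, 0]
neg   [0, -6, -1, 0]
add   [0, -6, -1]
sub   [0, -5]
add   [-5]

-5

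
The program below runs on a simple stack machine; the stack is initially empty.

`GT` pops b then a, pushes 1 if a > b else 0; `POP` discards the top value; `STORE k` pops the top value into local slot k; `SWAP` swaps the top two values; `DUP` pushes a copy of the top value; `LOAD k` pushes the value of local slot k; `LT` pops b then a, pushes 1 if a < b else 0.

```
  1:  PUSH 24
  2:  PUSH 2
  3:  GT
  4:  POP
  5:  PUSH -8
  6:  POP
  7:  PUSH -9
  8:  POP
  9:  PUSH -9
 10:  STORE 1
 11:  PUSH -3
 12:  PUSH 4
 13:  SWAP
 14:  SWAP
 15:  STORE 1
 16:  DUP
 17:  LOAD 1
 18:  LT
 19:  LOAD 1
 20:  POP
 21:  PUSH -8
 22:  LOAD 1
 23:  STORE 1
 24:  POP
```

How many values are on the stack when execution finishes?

PUSH 24 → 24
PUSH 2  → 24 2
GT      → 1
POP     → (empty)
PUSH -8 → -8
POP     → (empty)
PUSH -9 → -9
POP     → (empty)
PUSH -9 → -9
STORE 1 → (empty)
PUSH -3 → -3
PUSH 4  → -3 4
SWAP    → 4 -3
SWAP    → -3 4
STORE 1 → -3
DUP     → -3 -3
LOAD 1  → -3 -3 4
LT      → -3 1
LOAD 1  → -3 1 4
POP     → -3 1
PUSH -8 → -3 1 -8
LOAD 1  → -3 1 -8 4
STORE 1 → -3 1 -8
POP     → -3 1

2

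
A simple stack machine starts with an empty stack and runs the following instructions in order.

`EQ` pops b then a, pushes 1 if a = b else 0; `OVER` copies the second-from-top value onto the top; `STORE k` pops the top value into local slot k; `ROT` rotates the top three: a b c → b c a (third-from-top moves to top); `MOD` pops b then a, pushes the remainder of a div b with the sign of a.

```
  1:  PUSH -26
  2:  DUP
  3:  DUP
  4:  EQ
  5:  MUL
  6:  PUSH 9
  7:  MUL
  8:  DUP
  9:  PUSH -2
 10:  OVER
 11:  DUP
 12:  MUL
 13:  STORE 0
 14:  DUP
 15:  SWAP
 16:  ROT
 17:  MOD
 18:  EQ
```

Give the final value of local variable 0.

PUSH -26  -26
DUP       -26 -26
DUP       -26 -26 -26
EQ        -26 1
MUL       -26
PUSH 9    -26 9
MUL       -234
DUP       -234 -234
PUSH -2   -234 -234 -2
OVER      -234 -234 -2 -234
DUP       -234 -234 -2 -234 -234
MUL       -234 -234 -2 54756
STORE 0   -234 -234 -2
DUP       -234 -234 -2 -2
SWAP      -234 -234 -2 -2
ROT       -234 -2 -2 -234
MOD       -234 -2 -2
EQ        -234 1

54756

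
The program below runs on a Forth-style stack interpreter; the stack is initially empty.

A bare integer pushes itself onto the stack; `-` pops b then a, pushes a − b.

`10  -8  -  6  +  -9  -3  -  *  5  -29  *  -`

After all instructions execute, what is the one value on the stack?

1

10  : 10
-8  : 10 -8
-   : 18
6   : 18 6
+   : 24
-9  : 24 -9
-3  : 24 -9 -3
-   : 24 -6
*   : -144
5   : -144 5
-29 : -144 5 -29
*   : -144 -145
-   : 1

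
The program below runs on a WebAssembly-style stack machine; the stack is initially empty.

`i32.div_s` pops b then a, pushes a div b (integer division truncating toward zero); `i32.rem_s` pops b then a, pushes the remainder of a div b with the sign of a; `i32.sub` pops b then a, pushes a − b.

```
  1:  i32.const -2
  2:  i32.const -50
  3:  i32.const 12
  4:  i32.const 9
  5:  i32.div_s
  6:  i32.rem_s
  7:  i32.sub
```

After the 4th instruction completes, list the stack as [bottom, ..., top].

[-2, -50, 12, 9]

i32.const -2  → -2
i32.const -50 → -2 -50
i32.const 12  → -2 -50 12
i32.const 9   → -2 -50 12 9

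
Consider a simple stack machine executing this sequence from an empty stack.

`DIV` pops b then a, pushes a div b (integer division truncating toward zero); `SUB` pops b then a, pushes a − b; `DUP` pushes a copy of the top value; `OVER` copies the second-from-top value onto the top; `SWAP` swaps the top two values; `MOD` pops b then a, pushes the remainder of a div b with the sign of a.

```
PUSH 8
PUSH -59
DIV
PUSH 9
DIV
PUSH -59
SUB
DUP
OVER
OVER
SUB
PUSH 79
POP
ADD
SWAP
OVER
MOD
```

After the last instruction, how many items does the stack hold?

2

PUSH 8    8
PUSH -59  8 -59
DIV       0
PUSH 9    0 9
DIV       0
PUSH -59  0 -59
SUB       59
DUP       59 59
OVER      59 59 59
OVER      59 59 59 59
SUB       59 59 0
PUSH 79   59 59 0 79
POP       59 59 0
ADD       59 59
SWAP      59 59
OVER      59 59 59
MOD       59 0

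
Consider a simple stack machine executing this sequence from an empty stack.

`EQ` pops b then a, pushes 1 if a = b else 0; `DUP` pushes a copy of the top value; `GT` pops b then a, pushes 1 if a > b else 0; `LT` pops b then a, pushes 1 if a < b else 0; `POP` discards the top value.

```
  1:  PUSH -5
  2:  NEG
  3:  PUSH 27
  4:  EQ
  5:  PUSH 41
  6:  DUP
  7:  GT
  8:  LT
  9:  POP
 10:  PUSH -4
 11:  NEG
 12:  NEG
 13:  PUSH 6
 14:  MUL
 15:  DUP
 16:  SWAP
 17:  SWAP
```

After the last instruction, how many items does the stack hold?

2

PUSH -5 → -5
NEG     → 5
PUSH 27 → 5 27
EQ      → 0
PUSH 41 → 0 41
DUP     → 0 41 41
GT      → 0 0
LT      → 0
POP     → (empty)
PUSH -4 → -4
NEG     → 4
NEG     → -4
PUSH 6  → -4 6
MUL     → -24
DUP     → -24 -24
SWAP    → -24 -24
SWAP    → -24 -24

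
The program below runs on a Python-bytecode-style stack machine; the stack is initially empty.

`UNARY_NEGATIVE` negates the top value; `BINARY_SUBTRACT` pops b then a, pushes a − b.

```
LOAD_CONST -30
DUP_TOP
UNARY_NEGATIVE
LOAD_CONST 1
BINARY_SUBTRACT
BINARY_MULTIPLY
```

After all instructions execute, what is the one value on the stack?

LOAD_CONST -30  : [-30]
DUP_TOP         : [-30, -30]
UNARY_NEGATIVE  : [-30, 30]
LOAD_CONST 1    : [-30, 30, 1]
BINARY_SUBTRACT : [-30, 29]
BINARY_MULTIPLY : [-870]

-870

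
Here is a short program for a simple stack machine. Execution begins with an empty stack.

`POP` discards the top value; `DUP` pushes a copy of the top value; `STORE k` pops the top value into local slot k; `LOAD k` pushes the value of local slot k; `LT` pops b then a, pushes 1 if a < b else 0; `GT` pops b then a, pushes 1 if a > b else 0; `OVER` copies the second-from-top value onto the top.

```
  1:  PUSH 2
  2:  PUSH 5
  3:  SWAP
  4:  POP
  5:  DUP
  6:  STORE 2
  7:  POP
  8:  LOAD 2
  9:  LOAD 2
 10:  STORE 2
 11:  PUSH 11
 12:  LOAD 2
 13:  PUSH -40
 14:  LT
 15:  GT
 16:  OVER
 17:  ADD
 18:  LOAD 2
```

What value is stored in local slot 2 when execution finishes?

5

PUSH 2   : [2]
PUSH 5   : [2, 5]
SWAP     : [5, 2]
POP      : [5]
DUP      : [5, 5]
STORE 2  : [5]
POP      : []
LOAD 2   : [5]
LOAD 2   : [5, 5]
STORE 2  : [5]
PUSH 11  : [5, 11]
LOAD 2   : [5, 11, 5]
PUSH -40 : [5, 11, 5, -40]
LT       : [5, 11, 0]
GT       : [5, 1]
OVER     : [5, 1, 5]
ADD      : [5, 6]
LOAD 2   : [5, 6, 5]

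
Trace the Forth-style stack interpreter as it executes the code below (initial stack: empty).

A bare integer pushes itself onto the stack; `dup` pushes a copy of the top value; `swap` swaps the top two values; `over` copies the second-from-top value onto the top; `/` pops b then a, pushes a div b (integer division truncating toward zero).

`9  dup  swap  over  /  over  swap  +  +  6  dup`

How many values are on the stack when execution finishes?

9     [9]
dup   [9, 9]
swap  [9, 9]
over  [9, 9, 9]
/     [9, 1]
over  [9, 1, 9]
swap  [9, 9, 1]
+     [9, 10]
+     [19]
6     [19, 6]
dup   [19, 6, 6]

3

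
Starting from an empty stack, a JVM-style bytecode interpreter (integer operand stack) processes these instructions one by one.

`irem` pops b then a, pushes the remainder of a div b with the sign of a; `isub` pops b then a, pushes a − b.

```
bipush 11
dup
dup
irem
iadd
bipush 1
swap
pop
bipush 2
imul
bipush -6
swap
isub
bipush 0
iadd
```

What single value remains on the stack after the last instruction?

bipush 11 -> [11]
dup       -> [11, 11]
dup       -> [11, 11, 11]
irem      -> [11, 0]
iadd      -> [11]
bipush 1  -> [11, 1]
swap      -> [1, 11]
pop       -> [1]
bipush 2  -> [1, 2]
imul      -> [2]
bipush -6 -> [2, -6]
swap      -> [-6, 2]
isub      -> [-8]
bipush 0  -> [-8, 0]
iadd      -> [-8]

-8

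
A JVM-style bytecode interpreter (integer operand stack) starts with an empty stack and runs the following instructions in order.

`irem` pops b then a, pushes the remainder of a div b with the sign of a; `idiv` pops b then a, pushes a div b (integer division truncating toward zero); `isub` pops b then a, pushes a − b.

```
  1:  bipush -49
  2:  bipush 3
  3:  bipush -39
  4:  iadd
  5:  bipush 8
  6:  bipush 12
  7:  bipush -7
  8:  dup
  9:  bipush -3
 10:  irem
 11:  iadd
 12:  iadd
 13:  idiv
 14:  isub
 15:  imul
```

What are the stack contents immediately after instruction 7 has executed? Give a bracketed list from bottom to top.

bipush -49 : -49
bipush 3   : -49 3
bipush -39 : -49 3 -39
iadd       : -49 -36
bipush 8   : -49 -36 8
bipush 12  : -49 -36 8 12
bipush -7  : -49 -36 8 12 -7

[-49, -36, 8, 12, -7]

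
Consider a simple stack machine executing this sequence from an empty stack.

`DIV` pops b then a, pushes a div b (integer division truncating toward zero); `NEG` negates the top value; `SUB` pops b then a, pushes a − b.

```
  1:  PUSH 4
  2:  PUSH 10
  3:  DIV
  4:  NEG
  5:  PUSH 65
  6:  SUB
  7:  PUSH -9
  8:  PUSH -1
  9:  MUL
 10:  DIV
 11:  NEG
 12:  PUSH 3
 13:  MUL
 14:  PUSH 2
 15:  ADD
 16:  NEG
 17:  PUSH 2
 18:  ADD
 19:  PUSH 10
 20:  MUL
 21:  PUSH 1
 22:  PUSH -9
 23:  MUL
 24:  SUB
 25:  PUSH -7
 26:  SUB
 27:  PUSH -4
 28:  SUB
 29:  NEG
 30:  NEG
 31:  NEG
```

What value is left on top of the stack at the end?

PUSH 4  : [4]
PUSH 10 : [4, 10]
DIV     : [0]
NEG     : [0]
PUSH 65 : [0, 65]
SUB     : [-65]
PUSH -9 : [-65, -9]
PUSH -1 : [-65, -9, -1]
MUL     : [-65, 9]
DIV     : [-7]
NEG     : [7]
PUSH 3  : [7, 3]
MUL     : [21]
PUSH 2  : [21, 2]
ADD     : [23]
NEG     : [-23]
PUSH 2  : [-23, 2]
ADD     : [-21]
PUSH 10 : [-21, 10]
MUL     : [-210]
PUSH 1  : [-210, 1]
PUSH -9 : [-210, 1, -9]
MUL     : [-210, -9]
SUB     : [-201]
PUSH -7 : [-201, -7]
SUB     : [-194]
PUSH -4 : [-194, -4]
SUB     : [-190]
NEG     : [190]
NEG     : [-190]
NEG     : [190]

190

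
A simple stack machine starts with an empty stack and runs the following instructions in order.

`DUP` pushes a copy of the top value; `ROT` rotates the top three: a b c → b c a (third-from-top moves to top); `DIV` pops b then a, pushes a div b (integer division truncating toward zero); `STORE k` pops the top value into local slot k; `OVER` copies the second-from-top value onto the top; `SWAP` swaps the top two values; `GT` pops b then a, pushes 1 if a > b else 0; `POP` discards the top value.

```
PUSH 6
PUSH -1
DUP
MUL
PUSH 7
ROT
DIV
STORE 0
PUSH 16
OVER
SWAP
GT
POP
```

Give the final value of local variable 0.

PUSH 6  → 6
PUSH -1 → 6 -1
DUP     → 6 -1 -1
MUL     → 6 1
PUSH 7  → 6 1 7
ROT     → 1 7 6
DIV     → 1 1
STORE 0 → 1
PUSH 16 → 1 16
OVER    → 1 16 1
SWAP    → 1 1 16
GT      → 1 0
POP     → 1

1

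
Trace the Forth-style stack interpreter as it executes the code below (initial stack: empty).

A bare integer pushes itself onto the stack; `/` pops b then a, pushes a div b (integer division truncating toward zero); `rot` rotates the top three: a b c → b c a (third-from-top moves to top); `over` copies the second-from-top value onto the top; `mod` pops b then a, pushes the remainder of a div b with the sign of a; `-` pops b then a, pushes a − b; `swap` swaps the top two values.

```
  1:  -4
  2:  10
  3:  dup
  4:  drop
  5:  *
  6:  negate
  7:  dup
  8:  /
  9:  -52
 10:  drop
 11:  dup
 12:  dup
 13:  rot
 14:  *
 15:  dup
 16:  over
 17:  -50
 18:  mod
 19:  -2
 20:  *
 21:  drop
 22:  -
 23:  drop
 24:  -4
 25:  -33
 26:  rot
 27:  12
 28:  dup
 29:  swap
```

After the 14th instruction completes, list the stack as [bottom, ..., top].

[1, 1]

-4      [-4]
10      [-4, 10]
dup     [-4, 10, 10]
drop    [-4, 10]
*       [-40]
negate  [40]
dup     [40, 40]
/       [1]
-52     [1, -52]
drop    [1]
dup     [1, 1]
dup     [1, 1, 1]
rot     [1, 1, 1]
*       [1, 1]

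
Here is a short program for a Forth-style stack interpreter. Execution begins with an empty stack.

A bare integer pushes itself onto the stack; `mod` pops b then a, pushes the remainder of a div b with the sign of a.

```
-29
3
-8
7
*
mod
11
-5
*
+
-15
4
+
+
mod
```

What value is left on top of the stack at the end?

-29

-29 : [-29]
3   : [-29, 3]
-8  : [-29, 3, -8]
7   : [-29, 3, -8, 7]
*   : [-29, 3, -56]
mod : [-29, 3]
11  : [-29, 3, 11]
-5  : [-29, 3, 11, -5]
*   : [-29, 3, -55]
+   : [-29, -52]
-15 : [-29, -52, -15]
4   : [-29, -52, -15, 4]
+   : [-29, -52, -11]
+   : [-29, -63]
mod : [-29]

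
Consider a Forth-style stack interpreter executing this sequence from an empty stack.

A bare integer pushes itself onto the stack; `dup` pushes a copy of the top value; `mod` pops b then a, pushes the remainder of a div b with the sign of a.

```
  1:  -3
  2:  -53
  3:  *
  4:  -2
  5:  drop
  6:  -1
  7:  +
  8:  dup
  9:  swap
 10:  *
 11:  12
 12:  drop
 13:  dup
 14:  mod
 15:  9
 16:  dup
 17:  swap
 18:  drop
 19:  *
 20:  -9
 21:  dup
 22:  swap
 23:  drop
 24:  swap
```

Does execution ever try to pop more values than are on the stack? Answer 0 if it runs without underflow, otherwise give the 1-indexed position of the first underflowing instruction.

-3    -3
-53   -3 -53
*     159
-2    159 -2
drop  159
-1    159 -1
+     158
dup   158 158
swap  158 158
*     24964
12    24964 12
drop  24964
dup   24964 24964
mod   0
9     0 9
dup   0 9 9
swap  0 9 9
drop  0 9
*     0
-9    0 -9
dup   0 -9 -9
swap  0 -9 -9
drop  0 -9
swap  -9 0

0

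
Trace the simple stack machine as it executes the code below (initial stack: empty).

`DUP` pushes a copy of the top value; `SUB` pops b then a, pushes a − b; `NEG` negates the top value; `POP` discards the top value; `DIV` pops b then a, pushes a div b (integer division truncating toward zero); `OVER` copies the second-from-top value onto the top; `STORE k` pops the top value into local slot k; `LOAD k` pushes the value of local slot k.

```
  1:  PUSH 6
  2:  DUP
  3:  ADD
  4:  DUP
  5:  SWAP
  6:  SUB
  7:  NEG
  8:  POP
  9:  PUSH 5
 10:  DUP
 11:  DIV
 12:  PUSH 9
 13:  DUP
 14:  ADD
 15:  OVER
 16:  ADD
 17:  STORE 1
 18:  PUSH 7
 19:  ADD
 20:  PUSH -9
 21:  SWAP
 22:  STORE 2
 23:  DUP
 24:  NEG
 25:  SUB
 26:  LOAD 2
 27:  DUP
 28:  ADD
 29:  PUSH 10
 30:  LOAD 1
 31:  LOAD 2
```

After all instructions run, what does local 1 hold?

19

PUSH 6  -> 6
DUP     -> 6 6
ADD     -> 12
DUP     -> 12 12
SWAP    -> 12 12
SUB     -> 0
NEG     -> 0
POP     -> (empty)
PUSH 5  -> 5
DUP     -> 5 5
DIV     -> 1
PUSH 9  -> 1 9
DUP     -> 1 9 9
ADD     -> 1 18
OVER    -> 1 18 1
ADD     -> 1 19
STORE 1 -> 1
PUSH 7  -> 1 7
ADD     -> 8
PUSH -9 -> 8 -9
SWAP    -> -9 8
STORE 2 -> -9
DUP     -> -9 -9
NEG     -> -9 9
SUB     -> -18
LOAD 2  -> -18 8
DUP     -> -18 8 8
ADD     -> -18 16
PUSH 10 -> -18 16 10
LOAD 1  -> -18 16 10 19
LOAD 2  -> -18 16 10 19 8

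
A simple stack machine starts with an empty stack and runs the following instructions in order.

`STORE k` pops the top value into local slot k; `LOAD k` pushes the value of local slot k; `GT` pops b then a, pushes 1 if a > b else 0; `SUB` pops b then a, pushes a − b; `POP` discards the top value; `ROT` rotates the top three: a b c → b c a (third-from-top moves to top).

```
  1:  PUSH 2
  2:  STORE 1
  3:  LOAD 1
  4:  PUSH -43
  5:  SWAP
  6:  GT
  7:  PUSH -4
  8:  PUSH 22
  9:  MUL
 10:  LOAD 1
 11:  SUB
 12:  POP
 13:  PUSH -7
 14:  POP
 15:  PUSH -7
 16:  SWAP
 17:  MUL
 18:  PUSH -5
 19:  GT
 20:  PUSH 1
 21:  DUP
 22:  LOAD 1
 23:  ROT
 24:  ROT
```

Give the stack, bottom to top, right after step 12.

[0]

PUSH 2   : 2
STORE 1  : (empty)
LOAD 1   : 2
PUSH -43 : 2 -43
SWAP     : -43 2
GT       : 0
PUSH -4  : 0 -4
PUSH 22  : 0 -4 22
MUL      : 0 -88
LOAD 1   : 0 -88 2
SUB      : 0 -90
POP      : 0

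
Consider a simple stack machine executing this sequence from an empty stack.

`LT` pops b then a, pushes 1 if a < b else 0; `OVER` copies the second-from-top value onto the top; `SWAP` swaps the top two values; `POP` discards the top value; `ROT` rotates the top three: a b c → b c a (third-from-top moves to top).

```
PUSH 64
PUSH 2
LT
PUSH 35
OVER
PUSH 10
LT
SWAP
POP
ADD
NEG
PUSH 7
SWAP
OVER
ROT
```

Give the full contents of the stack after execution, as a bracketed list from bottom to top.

PUSH 64  [64]
PUSH 2   [64, 2]
LT       [0]
PUSH 35  [0, 35]
OVER     [0, 35, 0]
PUSH 10  [0, 35, 0, 10]
LT       [0, 35, 1]
SWAP     [0, 1, 35]
POP      [0, 1]
ADD      [1]
NEG      [-1]
PUSH 7   [-1, 7]
SWAP     [7, -1]
OVER     [7, -1, 7]
ROT      [-1, 7, 7]

[-1, 7, 7]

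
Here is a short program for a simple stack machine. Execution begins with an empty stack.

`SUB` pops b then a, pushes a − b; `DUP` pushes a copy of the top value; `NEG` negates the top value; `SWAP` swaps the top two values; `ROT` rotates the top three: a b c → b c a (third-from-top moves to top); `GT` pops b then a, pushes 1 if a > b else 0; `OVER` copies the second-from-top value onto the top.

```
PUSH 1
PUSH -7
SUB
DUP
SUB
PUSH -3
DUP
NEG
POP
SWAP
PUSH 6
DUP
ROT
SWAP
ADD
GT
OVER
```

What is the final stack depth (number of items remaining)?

PUSH 1  → 1
PUSH -7 → 1 -7
SUB     → 8
DUP     → 8 8
SUB     → 0
PUSH -3 → 0 -3
DUP     → 0 -3 -3
NEG     → 0 -3 3
POP     → 0 -3
SWAP    → -3 0
PUSH 6  → -3 0 6
DUP     → -3 0 6 6
ROT     → -3 6 6 0
SWAP    → -3 6 0 6
ADD     → -3 6 6
GT      → -3 0
OVER    → -3 0 -3

3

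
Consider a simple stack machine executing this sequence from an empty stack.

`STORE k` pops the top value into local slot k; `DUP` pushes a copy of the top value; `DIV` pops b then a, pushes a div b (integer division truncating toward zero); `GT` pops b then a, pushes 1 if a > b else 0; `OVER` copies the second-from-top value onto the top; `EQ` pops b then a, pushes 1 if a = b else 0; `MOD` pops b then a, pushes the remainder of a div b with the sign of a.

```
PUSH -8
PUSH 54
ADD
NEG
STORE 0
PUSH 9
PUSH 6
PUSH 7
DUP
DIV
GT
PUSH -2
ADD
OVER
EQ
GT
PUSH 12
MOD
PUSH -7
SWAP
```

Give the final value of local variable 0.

-46

PUSH -8 : -8
PUSH 54 : -8 54
ADD     : 46
NEG     : -46
STORE 0 : (empty)
PUSH 9  : 9
PUSH 6  : 9 6
PUSH 7  : 9 6 7
DUP     : 9 6 7 7
DIV     : 9 6 1
GT      : 9 1
PUSH -2 : 9 1 -2
ADD     : 9 -1
OVER    : 9 -1 9
EQ      : 9 0
GT      : 1
PUSH 12 : 1 12
MOD     : 1
PUSH -7 : 1 -7
SWAP    : -7 1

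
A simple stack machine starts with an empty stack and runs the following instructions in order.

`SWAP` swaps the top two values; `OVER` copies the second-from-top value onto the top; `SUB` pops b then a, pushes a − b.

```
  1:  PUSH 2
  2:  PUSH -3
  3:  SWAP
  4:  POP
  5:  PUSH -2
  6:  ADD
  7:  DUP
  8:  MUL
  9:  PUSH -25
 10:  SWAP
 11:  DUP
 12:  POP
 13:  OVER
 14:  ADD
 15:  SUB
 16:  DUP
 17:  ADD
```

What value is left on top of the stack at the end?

PUSH 2   -> 2
PUSH -3  -> 2 -3
SWAP     -> -3 2
POP      -> -3
PUSH -2  -> -3 -2
ADD      -> -5
DUP      -> -5 -5
MUL      -> 25
PUSH -25 -> 25 -25
SWAP     -> -25 25
DUP      -> -25 25 25
POP      -> -25 25
OVER     -> -25 25 -25
ADD      -> -25 0
SUB      -> -25
DUP      -> -25 -25
ADD      -> -50

-50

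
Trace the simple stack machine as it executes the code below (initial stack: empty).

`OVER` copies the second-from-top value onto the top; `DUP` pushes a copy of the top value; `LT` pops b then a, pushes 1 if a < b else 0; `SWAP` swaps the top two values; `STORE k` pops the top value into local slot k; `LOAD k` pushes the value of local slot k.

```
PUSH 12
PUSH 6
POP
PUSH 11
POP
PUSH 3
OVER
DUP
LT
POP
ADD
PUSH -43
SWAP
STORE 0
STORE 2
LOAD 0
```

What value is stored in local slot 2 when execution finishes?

-43

PUSH 12  → 12
PUSH 6   → 12 6
POP      → 12
PUSH 11  → 12 11
POP      → 12
PUSH 3   → 12 3
OVER     → 12 3 12
DUP      → 12 3 12 12
LT       → 12 3 0
POP      → 12 3
ADD      → 15
PUSH -43 → 15 -43
SWAP     → -43 15
STORE 0  → -43
STORE 2  → (empty)
LOAD 0   → 15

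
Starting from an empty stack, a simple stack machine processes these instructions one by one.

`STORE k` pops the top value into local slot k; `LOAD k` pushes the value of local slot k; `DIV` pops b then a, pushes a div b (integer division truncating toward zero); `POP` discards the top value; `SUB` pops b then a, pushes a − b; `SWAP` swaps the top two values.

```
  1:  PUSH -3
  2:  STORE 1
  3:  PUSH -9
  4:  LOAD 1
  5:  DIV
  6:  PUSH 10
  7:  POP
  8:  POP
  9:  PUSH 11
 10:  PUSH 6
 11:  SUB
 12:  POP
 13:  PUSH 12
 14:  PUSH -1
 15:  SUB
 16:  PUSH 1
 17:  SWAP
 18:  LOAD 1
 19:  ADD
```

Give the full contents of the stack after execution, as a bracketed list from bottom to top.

PUSH -3 -> -3
STORE 1 -> (empty)
PUSH -9 -> -9
LOAD 1  -> -9 -3
DIV     -> 3
PUSH 10 -> 3 10
POP     -> 3
POP     -> (empty)
PUSH 11 -> 11
PUSH 6  -> 11 6
SUB     -> 5
POP     -> (empty)
PUSH 12 -> 12
PUSH -1 -> 12 -1
SUB     -> 13
PUSH 1  -> 13 1
SWAP    -> 1 13
LOAD 1  -> 1 13 -3
ADD     -> 1 10

[1, 10]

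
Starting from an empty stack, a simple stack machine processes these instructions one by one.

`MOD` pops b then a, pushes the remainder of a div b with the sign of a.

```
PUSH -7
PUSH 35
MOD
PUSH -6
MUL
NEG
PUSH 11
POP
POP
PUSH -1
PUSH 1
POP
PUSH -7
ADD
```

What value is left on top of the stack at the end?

PUSH -7  [-7]
PUSH 35  [-7, 35]
MOD      [-7]
PUSH -6  [-7, -6]
MUL      [42]
NEG      [-42]
PUSH 11  [-42, 11]
POP      [-42]
POP      []
PUSH -1  [-1]
PUSH 1   [-1, 1]
POP      [-1]
PUSH -7  [-1, -7]
ADD      [-8]

-8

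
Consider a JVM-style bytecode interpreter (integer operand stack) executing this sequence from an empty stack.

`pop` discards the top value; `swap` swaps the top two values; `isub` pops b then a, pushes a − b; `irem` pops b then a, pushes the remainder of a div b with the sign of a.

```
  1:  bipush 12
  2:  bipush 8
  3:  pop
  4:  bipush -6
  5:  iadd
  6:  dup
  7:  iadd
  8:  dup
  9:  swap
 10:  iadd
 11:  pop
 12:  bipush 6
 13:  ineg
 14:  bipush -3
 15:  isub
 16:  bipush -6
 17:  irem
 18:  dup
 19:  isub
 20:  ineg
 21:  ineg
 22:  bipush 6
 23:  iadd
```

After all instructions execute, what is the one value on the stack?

6

bipush 12 → 12
bipush 8  → 12 8
pop       → 12
bipush -6 → 12 -6
iadd      → 6
dup       → 6 6
iadd      → 12
dup       → 12 12
swap      → 12 12
iadd      → 24
pop       → (empty)
bipush 6  → 6
ineg      → -6
bipush -3 → -6 -3
isub      → -3
bipush -6 → -3 -6
irem      → -3
dup       → -3 -3
isub      → 0
ineg      → 0
ineg      → 0
bipush 6  → 0 6
iadd      → 6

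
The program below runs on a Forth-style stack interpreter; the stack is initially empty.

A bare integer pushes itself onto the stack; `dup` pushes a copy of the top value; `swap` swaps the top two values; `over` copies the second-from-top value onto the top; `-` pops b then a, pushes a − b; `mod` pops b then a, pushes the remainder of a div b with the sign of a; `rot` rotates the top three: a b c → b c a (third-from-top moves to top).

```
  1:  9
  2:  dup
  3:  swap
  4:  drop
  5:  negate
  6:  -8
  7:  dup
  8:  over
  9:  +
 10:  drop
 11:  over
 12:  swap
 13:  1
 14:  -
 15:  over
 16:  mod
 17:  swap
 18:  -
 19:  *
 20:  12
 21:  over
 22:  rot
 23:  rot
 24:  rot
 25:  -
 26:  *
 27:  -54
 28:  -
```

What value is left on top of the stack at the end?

-7479

9      -> [9]
dup    -> [9, 9]
swap   -> [9, 9]
drop   -> [9]
negate -> [-9]
-8     -> [-9, -8]
dup    -> [-9, -8, -8]
over   -> [-9, -8, -8, -8]
+      -> [-9, -8, -16]
drop   -> [-9, -8]
over   -> [-9, -8, -9]
swap   -> [-9, -9, -8]
1      -> [-9, -9, -8, 1]
-      -> [-9, -9, -9]
over   -> [-9, -9, -9, -9]
mod    -> [-9, -9, 0]
swap   -> [-9, 0, -9]
-      -> [-9, 9]
*      -> [-81]
12     -> [-81, 12]
over   -> [-81, 12, -81]
rot    -> [12, -81, -81]
rot    -> [-81, -81, 12]
rot    -> [-81, 12, -81]
-      -> [-81, 93]
*      -> [-7533]
-54    -> [-7533, -54]
-      -> [-7479]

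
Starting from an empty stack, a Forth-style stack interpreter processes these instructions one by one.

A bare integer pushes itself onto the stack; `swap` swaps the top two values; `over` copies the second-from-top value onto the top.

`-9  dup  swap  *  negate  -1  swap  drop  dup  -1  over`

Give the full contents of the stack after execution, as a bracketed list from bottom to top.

[-1, -1, -1, -1]

-9     → -9
dup    → -9 -9
swap   → -9 -9
*      → 81
negate → -81
-1     → -81 -1
swap   → -1 -81
drop   → -1
dup    → -1 -1
-1     → -1 -1 -1
over   → -1 -1 -1 -1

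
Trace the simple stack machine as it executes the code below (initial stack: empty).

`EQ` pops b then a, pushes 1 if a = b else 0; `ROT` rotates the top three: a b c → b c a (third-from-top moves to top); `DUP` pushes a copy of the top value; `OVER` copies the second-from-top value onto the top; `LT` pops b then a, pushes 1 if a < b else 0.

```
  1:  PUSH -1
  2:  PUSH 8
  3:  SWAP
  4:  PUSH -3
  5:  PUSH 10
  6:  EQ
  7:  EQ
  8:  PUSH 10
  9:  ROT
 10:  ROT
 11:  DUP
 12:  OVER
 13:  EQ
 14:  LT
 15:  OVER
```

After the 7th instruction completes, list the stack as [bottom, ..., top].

PUSH -1 : -1
PUSH 8  : -1 8
SWAP    : 8 -1
PUSH -3 : 8 -1 -3
PUSH 10 : 8 -1 -3 10
EQ      : 8 -1 0
EQ      : 8 0

[8, 0]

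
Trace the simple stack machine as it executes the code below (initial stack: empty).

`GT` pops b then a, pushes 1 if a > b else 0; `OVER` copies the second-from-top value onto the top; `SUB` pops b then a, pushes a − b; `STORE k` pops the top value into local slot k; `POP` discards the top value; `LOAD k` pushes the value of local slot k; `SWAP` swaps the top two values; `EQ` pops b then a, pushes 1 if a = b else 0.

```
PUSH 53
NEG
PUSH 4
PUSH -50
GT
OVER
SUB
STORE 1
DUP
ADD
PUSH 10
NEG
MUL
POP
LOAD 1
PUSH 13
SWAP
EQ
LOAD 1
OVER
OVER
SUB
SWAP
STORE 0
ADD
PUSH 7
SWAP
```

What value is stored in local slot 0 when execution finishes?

PUSH 53   53
NEG       -53
PUSH 4    -53 4
PUSH -50  -53 4 -50
GT        -53 1
OVER      -53 1 -53
SUB       -53 54
STORE 1   -53
DUP       -53 -53
ADD       -106
PUSH 10   -106 10
NEG       -106 -10
MUL       1060
POP       (empty)
LOAD 1    54
PUSH 13   54 13
SWAP      13 54
EQ        0
LOAD 1    0 54
OVER      0 54 0
OVER      0 54 0 54
SUB       0 54 -54
SWAP      0 -54 54
STORE 0   0 -54
ADD       -54
PUSH 7    -54 7
SWAP      7 -54

54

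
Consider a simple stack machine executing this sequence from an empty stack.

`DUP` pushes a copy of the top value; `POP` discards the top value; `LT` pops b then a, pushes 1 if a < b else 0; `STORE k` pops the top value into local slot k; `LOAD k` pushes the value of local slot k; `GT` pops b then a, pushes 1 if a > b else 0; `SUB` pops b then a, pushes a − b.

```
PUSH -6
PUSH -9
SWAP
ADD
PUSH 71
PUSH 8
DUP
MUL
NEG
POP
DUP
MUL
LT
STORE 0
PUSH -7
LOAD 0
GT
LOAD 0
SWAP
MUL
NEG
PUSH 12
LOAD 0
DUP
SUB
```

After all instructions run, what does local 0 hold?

PUSH -6  [-6]
PUSH -9  [-6, -9]
SWAP     [-9, -6]
ADD      [-15]
PUSH 71  [-15, 71]
PUSH 8   [-15, 71, 8]
DUP      [-15, 71, 8, 8]
MUL      [-15, 71, 64]
NEG      [-15, 71, -64]
POP      [-15, 71]
DUP      [-15, 71, 71]
MUL      [-15, 5041]
LT       [1]
STORE 0  []
PUSH -7  [-7]
LOAD 0   [-7, 1]
GT       [0]
LOAD 0   [0, 1]
SWAP     [1, 0]
MUL      [0]
NEG      [0]
PUSH 12  [0, 12]
LOAD 0   [0, 12, 1]
DUP      [0, 12, 1, 1]
SUB      [0, 12, 0]

1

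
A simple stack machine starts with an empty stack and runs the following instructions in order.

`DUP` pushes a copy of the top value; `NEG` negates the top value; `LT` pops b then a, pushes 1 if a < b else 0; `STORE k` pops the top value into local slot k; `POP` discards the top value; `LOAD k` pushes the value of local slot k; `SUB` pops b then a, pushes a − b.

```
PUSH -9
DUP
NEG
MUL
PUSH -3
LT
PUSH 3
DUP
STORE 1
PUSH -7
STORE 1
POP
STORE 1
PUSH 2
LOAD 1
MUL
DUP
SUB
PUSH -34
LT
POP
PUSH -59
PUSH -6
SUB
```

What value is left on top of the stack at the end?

-53

PUSH -9  → -9
DUP      → -9 -9
NEG      → -9 9
MUL      → -81
PUSH -3  → -81 -3
LT       → 1
PUSH 3   → 1 3
DUP      → 1 3 3
STORE 1  → 1 3
PUSH -7  → 1 3 -7
STORE 1  → 1 3
POP      → 1
STORE 1  → (empty)
PUSH 2   → 2
LOAD 1   → 2 1
MUL      → 2
DUP      → 2 2
SUB      → 0
PUSH -34 → 0 -34
LT       → 0
POP      → (empty)
PUSH -59 → -59
PUSH -6  → -59 -6
SUB      → -53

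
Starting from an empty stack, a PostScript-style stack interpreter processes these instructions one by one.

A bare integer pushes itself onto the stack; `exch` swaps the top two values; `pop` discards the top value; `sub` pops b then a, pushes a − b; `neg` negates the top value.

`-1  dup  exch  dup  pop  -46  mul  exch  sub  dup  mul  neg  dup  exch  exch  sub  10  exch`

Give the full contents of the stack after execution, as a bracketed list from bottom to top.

[10, 0]

-1   -> [-1]
dup  -> [-1, -1]
exch -> [-1, -1]
dup  -> [-1, -1, -1]
pop  -> [-1, -1]
-46  -> [-1, -1, -46]
mul  -> [-1, 46]
exch -> [46, -1]
sub  -> [47]
dup  -> [47, 47]
mul  -> [2209]
neg  -> [-2209]
dup  -> [-2209, -2209]
exch -> [-2209, -2209]
exch -> [-2209, -2209]
sub  -> [0]
10   -> [0, 10]
exch -> [10, 0]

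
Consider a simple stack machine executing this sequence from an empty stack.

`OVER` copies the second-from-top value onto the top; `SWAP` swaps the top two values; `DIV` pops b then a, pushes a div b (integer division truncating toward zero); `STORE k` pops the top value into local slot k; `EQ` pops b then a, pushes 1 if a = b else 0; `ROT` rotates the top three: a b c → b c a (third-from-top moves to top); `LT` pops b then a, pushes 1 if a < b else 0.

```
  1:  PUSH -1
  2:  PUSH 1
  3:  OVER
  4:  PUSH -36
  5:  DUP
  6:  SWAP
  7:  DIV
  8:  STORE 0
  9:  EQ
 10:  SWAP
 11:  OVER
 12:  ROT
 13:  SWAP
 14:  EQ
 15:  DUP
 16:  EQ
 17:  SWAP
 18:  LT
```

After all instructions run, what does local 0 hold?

1

PUSH -1   -1
PUSH 1    -1 1
OVER      -1 1 -1
PUSH -36  -1 1 -1 -36
DUP       -1 1 -1 -36 -36
SWAP      -1 1 -1 -36 -36
DIV       -1 1 -1 1
STORE 0   -1 1 -1
EQ        -1 0
SWAP      0 -1
OVER      0 -1 0
ROT       -1 0 0
SWAP      -1 0 0
EQ        -1 1
DUP       -1 1 1
EQ        -1 1
SWAP      1 -1
LT        0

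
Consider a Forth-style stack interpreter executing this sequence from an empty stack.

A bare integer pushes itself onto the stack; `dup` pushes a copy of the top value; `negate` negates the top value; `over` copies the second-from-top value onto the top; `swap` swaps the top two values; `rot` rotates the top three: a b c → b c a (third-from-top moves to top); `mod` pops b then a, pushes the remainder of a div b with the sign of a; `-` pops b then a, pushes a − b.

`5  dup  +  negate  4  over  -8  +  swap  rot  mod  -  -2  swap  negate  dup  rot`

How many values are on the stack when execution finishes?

5      : 5
dup    : 5 5
+      : 10
negate : -10
4      : -10 4
over   : -10 4 -10
-8     : -10 4 -10 -8
+      : -10 4 -18
swap   : -10 -18 4
rot    : -18 4 -10
mod    : -18 4
-      : -22
-2     : -22 -2
swap   : -2 -22
negate : -2 22
dup    : -2 22 22
rot    : 22 22 -2

3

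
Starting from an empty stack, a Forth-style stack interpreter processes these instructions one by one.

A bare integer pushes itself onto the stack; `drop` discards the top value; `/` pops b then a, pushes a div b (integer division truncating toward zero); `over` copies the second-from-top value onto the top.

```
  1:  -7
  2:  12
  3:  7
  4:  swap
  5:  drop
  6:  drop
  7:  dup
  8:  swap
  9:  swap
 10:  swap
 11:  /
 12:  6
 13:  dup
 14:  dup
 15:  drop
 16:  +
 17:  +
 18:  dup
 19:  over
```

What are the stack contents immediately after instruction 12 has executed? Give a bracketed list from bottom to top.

-7   : [-7]
12   : [-7, 12]
7    : [-7, 12, 7]
swap : [-7, 7, 12]
drop : [-7, 7]
drop : [-7]
dup  : [-7, -7]
swap : [-7, -7]
swap : [-7, -7]
swap : [-7, -7]
/    : [1]
6    : [1, 6]

[1, 6]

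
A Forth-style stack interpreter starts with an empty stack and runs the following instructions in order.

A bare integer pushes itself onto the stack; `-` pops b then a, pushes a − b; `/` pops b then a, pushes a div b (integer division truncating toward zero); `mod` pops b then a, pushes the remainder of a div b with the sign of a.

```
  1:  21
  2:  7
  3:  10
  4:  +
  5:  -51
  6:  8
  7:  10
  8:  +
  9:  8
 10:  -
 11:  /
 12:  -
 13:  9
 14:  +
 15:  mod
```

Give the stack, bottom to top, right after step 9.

[21, 17, -51, 18, 8]

21  : [21]
7   : [21, 7]
10  : [21, 7, 10]
+   : [21, 17]
-51 : [21, 17, -51]
8   : [21, 17, -51, 8]
10  : [21, 17, -51, 8, 10]
+   : [21, 17, -51, 18]
8   : [21, 17, -51, 18, 8]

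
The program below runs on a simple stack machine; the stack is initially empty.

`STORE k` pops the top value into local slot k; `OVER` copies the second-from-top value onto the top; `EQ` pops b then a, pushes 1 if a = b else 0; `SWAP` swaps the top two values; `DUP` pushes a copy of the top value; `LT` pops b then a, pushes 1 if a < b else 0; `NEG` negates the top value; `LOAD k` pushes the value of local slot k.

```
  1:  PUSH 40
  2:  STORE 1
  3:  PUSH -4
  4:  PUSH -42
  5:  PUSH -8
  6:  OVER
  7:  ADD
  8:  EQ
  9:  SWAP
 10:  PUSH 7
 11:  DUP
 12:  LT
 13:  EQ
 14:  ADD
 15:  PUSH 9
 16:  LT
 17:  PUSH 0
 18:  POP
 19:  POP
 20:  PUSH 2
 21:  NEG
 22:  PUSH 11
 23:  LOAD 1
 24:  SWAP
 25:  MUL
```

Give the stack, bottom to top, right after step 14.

PUSH 40  → [40]
STORE 1  → []
PUSH -4  → [-4]
PUSH -42 → [-4, -42]
PUSH -8  → [-4, -42, -8]
OVER     → [-4, -42, -8, -42]
ADD      → [-4, -42, -50]
EQ       → [-4, 0]
SWAP     → [0, -4]
PUSH 7   → [0, -4, 7]
DUP      → [0, -4, 7, 7]
LT       → [0, -4, 0]
EQ       → [0, 0]
ADD      → [0]

[0]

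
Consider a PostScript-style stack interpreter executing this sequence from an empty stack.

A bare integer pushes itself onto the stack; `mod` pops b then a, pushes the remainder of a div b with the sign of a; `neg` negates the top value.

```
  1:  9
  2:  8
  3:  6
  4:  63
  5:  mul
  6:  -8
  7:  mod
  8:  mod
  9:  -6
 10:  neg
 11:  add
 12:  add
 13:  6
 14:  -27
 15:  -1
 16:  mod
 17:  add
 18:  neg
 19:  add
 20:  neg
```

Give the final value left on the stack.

9   -> [9]
8   -> [9, 8]
6   -> [9, 8, 6]
63  -> [9, 8, 6, 63]
mul -> [9, 8, 378]
-8  -> [9, 8, 378, -8]
mod -> [9, 8, 2]
mod -> [9, 0]
-6  -> [9, 0, -6]
neg -> [9, 0, 6]
add -> [9, 6]
add -> [15]
6   -> [15, 6]
-27 -> [15, 6, -27]
-1  -> [15, 6, -27, -1]
mod -> [15, 6, 0]
add -> [15, 6]
neg -> [15, -6]
add -> [9]
neg -> [-9]

-9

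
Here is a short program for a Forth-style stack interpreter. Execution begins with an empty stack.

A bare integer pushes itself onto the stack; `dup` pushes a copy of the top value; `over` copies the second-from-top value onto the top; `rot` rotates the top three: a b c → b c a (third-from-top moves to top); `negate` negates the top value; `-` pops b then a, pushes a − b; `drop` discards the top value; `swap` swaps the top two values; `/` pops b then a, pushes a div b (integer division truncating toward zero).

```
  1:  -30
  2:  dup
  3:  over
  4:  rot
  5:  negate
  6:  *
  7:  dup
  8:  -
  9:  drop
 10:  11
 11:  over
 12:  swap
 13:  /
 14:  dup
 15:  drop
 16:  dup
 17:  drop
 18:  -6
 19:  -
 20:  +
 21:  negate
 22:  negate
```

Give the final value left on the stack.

-26

-30     [-30]
dup     [-30, -30]
over    [-30, -30, -30]
rot     [-30, -30, -30]
negate  [-30, -30, 30]
*       [-30, -900]
dup     [-30, -900, -900]
-       [-30, 0]
drop    [-30]
11      [-30, 11]
over    [-30, 11, -30]
swap    [-30, -30, 11]
/       [-30, -2]
dup     [-30, -2, -2]
drop    [-30, -2]
dup     [-30, -2, -2]
drop    [-30, -2]
-6      [-30, -2, -6]
-       [-30, 4]
+       [-26]
negate  [26]
negate  [-26]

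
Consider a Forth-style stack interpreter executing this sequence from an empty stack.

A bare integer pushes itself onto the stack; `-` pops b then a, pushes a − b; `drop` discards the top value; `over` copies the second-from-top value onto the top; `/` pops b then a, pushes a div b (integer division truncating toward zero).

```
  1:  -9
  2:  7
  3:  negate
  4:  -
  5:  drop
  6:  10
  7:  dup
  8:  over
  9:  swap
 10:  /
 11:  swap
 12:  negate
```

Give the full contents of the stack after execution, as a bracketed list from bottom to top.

[1, -10]

-9     → [-9]
7      → [-9, 7]
negate → [-9, -7]
-      → [-2]
drop   → []
10     → [10]
dup    → [10, 10]
over   → [10, 10, 10]
swap   → [10, 10, 10]
/      → [10, 1]
swap   → [1, 10]
negate → [1, -10]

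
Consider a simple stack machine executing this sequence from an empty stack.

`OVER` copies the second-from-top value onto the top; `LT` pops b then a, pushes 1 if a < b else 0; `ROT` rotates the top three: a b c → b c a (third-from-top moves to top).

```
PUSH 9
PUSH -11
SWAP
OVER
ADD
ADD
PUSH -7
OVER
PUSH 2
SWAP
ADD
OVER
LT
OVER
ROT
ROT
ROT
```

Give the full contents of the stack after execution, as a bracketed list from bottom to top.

[-13, -7, 1, -7]

PUSH 9   → [9]
PUSH -11 → [9, -11]
SWAP     → [-11, 9]
OVER     → [-11, 9, -11]
ADD      → [-11, -2]
ADD      → [-13]
PUSH -7  → [-13, -7]
OVER     → [-13, -7, -13]
PUSH 2   → [-13, -7, -13, 2]
SWAP     → [-13, -7, 2, -13]
ADD      → [-13, -7, -11]
OVER     → [-13, -7, -11, -7]
LT       → [-13, -7, 1]
OVER     → [-13, -7, 1, -7]
ROT      → [-13, 1, -7, -7]
ROT      → [-13, -7, -7, 1]
ROT      → [-13, -7, 1, -7]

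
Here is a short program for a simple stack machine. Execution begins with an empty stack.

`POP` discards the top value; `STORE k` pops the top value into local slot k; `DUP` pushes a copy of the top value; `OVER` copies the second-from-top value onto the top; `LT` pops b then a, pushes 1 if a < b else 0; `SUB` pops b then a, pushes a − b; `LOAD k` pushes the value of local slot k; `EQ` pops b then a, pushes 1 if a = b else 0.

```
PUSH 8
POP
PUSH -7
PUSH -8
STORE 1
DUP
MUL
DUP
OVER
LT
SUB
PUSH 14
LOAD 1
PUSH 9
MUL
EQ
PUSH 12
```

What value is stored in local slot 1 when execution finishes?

PUSH 8  → [8]
POP     → []
PUSH -7 → [-7]
PUSH -8 → [-7, -8]
STORE 1 → [-7]
DUP     → [-7, -7]
MUL     → [49]
DUP     → [49, 49]
OVER    → [49, 49, 49]
LT      → [49, 0]
SUB     → [49]
PUSH 14 → [49, 14]
LOAD 1  → [49, 14, -8]
PUSH 9  → [49, 14, -8, 9]
MUL     → [49, 14, -72]
EQ      → [49, 0]
PUSH 12 → [49, 0, 12]

-8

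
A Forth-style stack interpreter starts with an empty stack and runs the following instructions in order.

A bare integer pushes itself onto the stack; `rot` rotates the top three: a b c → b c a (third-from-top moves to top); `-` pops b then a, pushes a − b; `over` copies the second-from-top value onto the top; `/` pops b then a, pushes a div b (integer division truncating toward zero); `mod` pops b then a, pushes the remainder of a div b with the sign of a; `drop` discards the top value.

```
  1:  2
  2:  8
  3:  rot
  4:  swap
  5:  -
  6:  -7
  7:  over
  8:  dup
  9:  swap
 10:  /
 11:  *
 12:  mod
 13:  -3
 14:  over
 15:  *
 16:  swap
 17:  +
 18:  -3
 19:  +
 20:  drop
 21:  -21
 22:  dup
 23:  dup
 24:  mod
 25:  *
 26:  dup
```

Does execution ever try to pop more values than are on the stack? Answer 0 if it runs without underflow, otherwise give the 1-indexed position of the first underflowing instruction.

3

2 → [2]
8 → [2, 8]
rot  — needs 3 operands, stack has 2 → underflow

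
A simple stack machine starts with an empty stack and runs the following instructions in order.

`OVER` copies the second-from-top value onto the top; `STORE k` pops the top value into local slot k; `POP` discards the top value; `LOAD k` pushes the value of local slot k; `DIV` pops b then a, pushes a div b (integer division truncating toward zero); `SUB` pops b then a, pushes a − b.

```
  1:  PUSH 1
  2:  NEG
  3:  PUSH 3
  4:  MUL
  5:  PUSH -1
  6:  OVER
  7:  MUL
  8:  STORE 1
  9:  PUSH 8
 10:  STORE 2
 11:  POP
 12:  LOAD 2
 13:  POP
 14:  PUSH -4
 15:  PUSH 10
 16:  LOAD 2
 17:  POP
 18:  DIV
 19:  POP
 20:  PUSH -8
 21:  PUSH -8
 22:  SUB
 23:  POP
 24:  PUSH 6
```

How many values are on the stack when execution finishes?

1

PUSH 1  → 1
NEG     → -1
PUSH 3  → -1 3
MUL     → -3
PUSH -1 → -3 -1
OVER    → -3 -1 -3
MUL     → -3 3
STORE 1 → -3
PUSH 8  → -3 8
STORE 2 → -3
POP     → (empty)
LOAD 2  → 8
POP     → (empty)
PUSH -4 → -4
PUSH 10 → -4 10
LOAD 2  → -4 10 8
POP     → -4 10
DIV     → 0
POP     → (empty)
PUSH -8 → -8
PUSH -8 → -8 -8
SUB     → 0
POP     → (empty)
PUSH 6  → 6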